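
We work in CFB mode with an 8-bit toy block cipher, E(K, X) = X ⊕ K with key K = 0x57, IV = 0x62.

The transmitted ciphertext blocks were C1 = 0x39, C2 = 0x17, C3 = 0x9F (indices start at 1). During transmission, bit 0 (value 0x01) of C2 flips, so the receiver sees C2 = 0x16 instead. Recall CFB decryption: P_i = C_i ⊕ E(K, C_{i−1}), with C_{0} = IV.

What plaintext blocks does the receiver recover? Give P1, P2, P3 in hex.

P1 = 0x0C, P2 = 0x78, P3 = 0xDE

Only C2 changed, to 0x16. In CFB, a change in C_i flips the same bit in P_i and garbles P_{i+1}. Decrypting the received ciphertext:
P1: E(K, 0x62) = 0x35; 0x39 ⊕ 0x35 = 0x0C.
P2: E(K, 0x39) = 0x6E; 0x16 ⊕ 0x6E = 0x78.
P3: E(K, 0x16) = 0x41; 0x9F ⊕ 0x41 = 0xDE.
Blocks that differ from the original plaintext: P2, P3.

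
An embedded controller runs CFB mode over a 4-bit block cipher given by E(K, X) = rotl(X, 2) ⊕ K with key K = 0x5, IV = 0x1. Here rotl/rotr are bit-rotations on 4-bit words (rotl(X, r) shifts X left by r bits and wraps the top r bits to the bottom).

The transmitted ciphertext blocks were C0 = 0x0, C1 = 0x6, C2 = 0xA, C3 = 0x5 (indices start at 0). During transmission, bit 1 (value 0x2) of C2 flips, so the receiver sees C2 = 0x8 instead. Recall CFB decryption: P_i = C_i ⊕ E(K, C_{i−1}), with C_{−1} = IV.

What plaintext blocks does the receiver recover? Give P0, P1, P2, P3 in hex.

P0 = 0x1, P1 = 0x3, P2 = 0x4, P3 = 0x2

Only C2 changed, to 0x8. In CFB, a change in C_i flips the same bit in P_i and garbles P_{i+1}. Decrypting the received ciphertext:
P0: E(K, 0x1) = 0x1; 0x0 ⊕ 0x1 = 0x1.
P1: E(K, 0x0) = 0x5; 0x6 ⊕ 0x5 = 0x3.
P2: E(K, 0x6) = 0xC; 0x8 ⊕ 0xC = 0x4.
P3: E(K, 0x8) = 0x7; 0x5 ⊕ 0x7 = 0x2.
Blocks that differ from the original plaintext: P2, P3.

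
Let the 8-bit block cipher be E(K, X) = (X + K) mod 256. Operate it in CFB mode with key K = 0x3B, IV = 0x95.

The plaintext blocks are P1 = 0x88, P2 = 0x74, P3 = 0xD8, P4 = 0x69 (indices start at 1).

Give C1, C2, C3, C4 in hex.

C1 = 0x58, C2 = 0xE7, C3 = 0xFA, C4 = 0x5C

CFB encryption: C_i = P_i ⊕ E(K, C_{i−1}), with C_{0} = IV.
C1: E(K, 0x95) = 0xD0; 0x88 ⊕ 0xD0 = 0x58.
C2: E(K, 0x58) = 0x93; 0x74 ⊕ 0x93 = 0xE7.
C3: E(K, 0xE7) = 0x22; 0xD8 ⊕ 0x22 = 0xFA.
C4: E(K, 0xFA) = 0x35; 0x69 ⊕ 0x35 = 0x5C.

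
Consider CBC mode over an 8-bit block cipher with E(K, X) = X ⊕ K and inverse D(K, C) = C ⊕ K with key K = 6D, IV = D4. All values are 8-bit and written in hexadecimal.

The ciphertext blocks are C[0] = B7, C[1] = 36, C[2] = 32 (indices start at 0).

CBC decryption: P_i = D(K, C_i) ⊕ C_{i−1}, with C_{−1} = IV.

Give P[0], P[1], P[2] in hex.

P[0]: D(K, B7) = DA; DA ⊕ D4 = 0E.
P[1]: D(K, 36) = 5B; 5B ⊕ B7 = EC.
P[2]: D(K, 32) = 5F; 5F ⊕ 36 = 69.

P[0] = 0E, P[1] = EC, P[2] = 69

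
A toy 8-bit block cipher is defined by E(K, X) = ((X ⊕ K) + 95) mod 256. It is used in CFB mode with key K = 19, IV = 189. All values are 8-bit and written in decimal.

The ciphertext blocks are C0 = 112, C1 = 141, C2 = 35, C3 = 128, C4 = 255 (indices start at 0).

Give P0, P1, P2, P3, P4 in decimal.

P0 = 125, P1 = 79, P2 = 222, P3 = 15, P4 = 13

CFB decryption: P_i = C_i ⊕ E(K, C_{i−1}), with C_{−1} = IV.
P0: E(K, 189) = 13; 112 ⊕ 13 = 125.
P1: E(K, 112) = 194; 141 ⊕ 194 = 79.
P2: E(K, 141) = 253; 35 ⊕ 253 = 222.
P3: E(K, 35) = 143; 128 ⊕ 143 = 15.
P4: E(K, 128) = 242; 255 ⊕ 242 = 13.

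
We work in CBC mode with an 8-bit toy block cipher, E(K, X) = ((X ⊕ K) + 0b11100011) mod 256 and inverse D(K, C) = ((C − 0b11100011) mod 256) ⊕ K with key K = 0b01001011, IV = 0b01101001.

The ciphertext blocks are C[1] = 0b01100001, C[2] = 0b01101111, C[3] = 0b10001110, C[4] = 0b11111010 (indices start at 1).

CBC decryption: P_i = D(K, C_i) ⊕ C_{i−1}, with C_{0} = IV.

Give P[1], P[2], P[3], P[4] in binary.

P[1]: D(K, 0b01100001) = 0b00110101; 0b00110101 ⊕ 0b01101001 = 0b01011100.
P[2]: D(K, 0b01101111) = 0b11000111; 0b11000111 ⊕ 0b01100001 = 0b10100110.
P[3]: D(K, 0b10001110) = 0b11100000; 0b11100000 ⊕ 0b01101111 = 0b10001111.
P[4]: D(K, 0b11111010) = 0b01011100; 0b01011100 ⊕ 0b10001110 = 0b11010010.

P[1] = 0b01011100, P[2] = 0b10100110, P[3] = 0b10001111, P[4] = 0b11010010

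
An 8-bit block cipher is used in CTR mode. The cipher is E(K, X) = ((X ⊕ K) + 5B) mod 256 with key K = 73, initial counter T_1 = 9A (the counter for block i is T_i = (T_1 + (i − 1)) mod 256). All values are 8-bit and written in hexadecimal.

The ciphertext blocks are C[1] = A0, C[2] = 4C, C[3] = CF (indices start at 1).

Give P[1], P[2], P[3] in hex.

CTR decryption: S_i = E(K, T_i) where T_i is the counter for block i; P_i = C_i ⊕ S_i.
P[1]: T = 9A, S = E(K, T) = 44; A0 ⊕ 44 = E4.
P[2]: T = 9B, S = E(K, T) = 43; 4C ⊕ 43 = 0F.
P[3]: T = 9C, S = E(K, T) = 4A; CF ⊕ 4A = 85.

P[1] = E4, P[2] = 0F, P[3] = 85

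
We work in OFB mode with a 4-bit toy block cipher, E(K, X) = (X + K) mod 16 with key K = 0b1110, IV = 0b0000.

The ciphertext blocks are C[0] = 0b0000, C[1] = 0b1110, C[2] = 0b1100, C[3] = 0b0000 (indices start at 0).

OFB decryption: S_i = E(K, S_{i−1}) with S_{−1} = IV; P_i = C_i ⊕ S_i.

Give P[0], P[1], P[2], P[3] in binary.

P[0]: S = E(K, 0b0000) = 0b1110; 0b0000 ⊕ 0b1110 = 0b1110.
P[1]: S = E(K, 0b1110) = 0b1100; 0b1110 ⊕ 0b1100 = 0b0010.
P[2]: S = E(K, 0b1100) = 0b1010; 0b1100 ⊕ 0b1010 = 0b0110.
P[3]: S = E(K, 0b1010) = 0b1000; 0b0000 ⊕ 0b1000 = 0b1000.

P[0] = 0b1110, P[1] = 0b0010, P[2] = 0b0110, P[3] = 0b1000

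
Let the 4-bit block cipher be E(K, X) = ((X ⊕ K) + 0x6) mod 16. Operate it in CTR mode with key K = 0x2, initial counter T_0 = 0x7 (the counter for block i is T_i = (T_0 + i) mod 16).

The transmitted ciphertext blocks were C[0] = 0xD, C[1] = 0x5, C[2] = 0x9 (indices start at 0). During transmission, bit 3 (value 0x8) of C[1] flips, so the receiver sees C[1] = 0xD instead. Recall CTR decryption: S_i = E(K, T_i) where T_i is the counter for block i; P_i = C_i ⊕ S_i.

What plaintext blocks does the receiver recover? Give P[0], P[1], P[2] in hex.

Only C[1] changed, to 0xD. In CTR, a change in C_i flips the same bit in P_i only; the keystream is unaffected. Decrypting the received ciphertext:
P[0]: T = 0x7, S = E(K, T) = 0xB; 0xD ⊕ 0xB = 0x6.
P[1]: T = 0x8, S = E(K, T) = 0x0; 0xD ⊕ 0x0 = 0xD.
P[2]: T = 0x9, S = E(K, T) = 0x1; 0x9 ⊕ 0x1 = 0x8.
Blocks that differ from the original plaintext: P[1].

P[0] = 0x6, P[1] = 0xD, P[2] = 0x8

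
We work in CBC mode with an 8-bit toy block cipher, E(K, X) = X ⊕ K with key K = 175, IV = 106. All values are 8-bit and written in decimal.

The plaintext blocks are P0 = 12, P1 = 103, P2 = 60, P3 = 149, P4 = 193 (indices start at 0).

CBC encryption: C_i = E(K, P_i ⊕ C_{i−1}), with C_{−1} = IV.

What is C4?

C4 = 198

C0: P0 ⊕ 106 = 102; E(K, 102) = 201.
C1: P1 ⊕ 201 = 174; E(K, 174) = 1.
C2: P2 ⊕ 1 = 61; E(K, 61) = 146.
C3: P3 ⊕ 146 = 7; E(K, 7) = 168.
C4: P4 ⊕ 168 = 105; E(K, 105) = 198.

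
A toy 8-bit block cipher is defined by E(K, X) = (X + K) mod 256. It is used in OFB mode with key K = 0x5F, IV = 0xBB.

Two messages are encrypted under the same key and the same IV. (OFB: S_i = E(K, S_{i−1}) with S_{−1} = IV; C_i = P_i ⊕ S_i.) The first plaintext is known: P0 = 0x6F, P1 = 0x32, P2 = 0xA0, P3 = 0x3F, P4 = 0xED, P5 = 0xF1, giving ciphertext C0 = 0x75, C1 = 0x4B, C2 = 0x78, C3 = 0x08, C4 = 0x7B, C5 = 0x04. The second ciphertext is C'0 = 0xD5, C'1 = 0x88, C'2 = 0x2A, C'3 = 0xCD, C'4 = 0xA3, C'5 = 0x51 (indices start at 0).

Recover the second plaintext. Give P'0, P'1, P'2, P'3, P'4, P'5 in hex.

In OFB with a reused IV, both messages share the same keystream S_i, so C_i ⊕ C'_i = P_i ⊕ P'_i and thus P'_i = P_i ⊕ C_i ⊕ C'_i.
P'0: 0x6F ⊕ 0x75 ⊕ 0xD5 = 0xCF.
P'1: 0x32 ⊕ 0x4B ⊕ 0x88 = 0xF1.
P'2: 0xA0 ⊕ 0x78 ⊕ 0x2A = 0xF2.
P'3: 0x3F ⊕ 0x08 ⊕ 0xCD = 0xFA.
P'4: 0xED ⊕ 0x7B ⊕ 0xA3 = 0x35.
P'5: 0xF1 ⊕ 0x04 ⊕ 0x51 = 0xA4.

P'0 = 0xCF, P'1 = 0xF1, P'2 = 0xF2, P'3 = 0xFA, P'4 = 0x35, P'5 = 0xA4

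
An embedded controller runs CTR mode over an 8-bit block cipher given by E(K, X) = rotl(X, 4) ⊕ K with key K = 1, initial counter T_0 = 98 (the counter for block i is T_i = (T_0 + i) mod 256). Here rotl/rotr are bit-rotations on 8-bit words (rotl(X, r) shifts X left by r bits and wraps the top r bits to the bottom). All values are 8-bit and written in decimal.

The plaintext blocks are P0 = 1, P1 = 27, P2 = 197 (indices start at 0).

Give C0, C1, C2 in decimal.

C0 = 38, C1 = 44, C2 = 130

CTR encryption: S_i = E(K, T_i) where T_i is the counter for block i; C_i = P_i ⊕ S_i.
C0: T = 98, S = E(K, T) = 39; 1 ⊕ 39 = 38.
C1: T = 99, S = E(K, T) = 55; 27 ⊕ 55 = 44.
C2: T = 100, S = E(K, T) = 71; 197 ⊕ 71 = 130.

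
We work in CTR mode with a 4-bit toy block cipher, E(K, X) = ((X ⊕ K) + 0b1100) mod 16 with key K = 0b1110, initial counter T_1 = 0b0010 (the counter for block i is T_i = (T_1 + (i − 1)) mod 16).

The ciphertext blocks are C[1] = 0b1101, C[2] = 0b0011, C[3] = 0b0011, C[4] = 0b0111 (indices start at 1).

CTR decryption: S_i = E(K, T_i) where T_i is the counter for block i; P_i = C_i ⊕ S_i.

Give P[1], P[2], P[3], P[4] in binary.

P[1] = 0b0101, P[2] = 0b1010, P[3] = 0b0101, P[4] = 0b0000

P[1]: T = 0b0010, S = E(K, T) = 0b1000; 0b1101 ⊕ 0b1000 = 0b0101.
P[2]: T = 0b0011, S = E(K, T) = 0b1001; 0b0011 ⊕ 0b1001 = 0b1010.
P[3]: T = 0b0100, S = E(K, T) = 0b0110; 0b0011 ⊕ 0b0110 = 0b0101.
P[4]: T = 0b0101, S = E(K, T) = 0b0111; 0b0111 ⊕ 0b0111 = 0b0000.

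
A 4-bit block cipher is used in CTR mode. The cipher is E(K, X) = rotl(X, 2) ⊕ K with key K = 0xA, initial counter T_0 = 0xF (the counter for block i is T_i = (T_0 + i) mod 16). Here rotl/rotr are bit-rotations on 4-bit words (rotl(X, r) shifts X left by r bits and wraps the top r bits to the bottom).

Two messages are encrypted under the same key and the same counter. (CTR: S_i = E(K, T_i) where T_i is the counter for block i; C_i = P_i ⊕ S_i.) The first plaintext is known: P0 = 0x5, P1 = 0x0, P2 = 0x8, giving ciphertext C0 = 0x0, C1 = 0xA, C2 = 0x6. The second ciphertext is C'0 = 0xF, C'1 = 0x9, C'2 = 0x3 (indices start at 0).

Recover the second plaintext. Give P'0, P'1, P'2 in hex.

P'0 = 0xA, P'1 = 0x3, P'2 = 0xD

In CTR with a reused counter, both messages share the same keystream S_i, so C_i ⊕ C'_i = P_i ⊕ P'_i and thus P'_i = P_i ⊕ C_i ⊕ C'_i.
P'0: 0x5 ⊕ 0x0 ⊕ 0xF = 0xA.
P'1: 0x0 ⊕ 0xA ⊕ 0x9 = 0x3.
P'2: 0x8 ⊕ 0x6 ⊕ 0x3 = 0xD.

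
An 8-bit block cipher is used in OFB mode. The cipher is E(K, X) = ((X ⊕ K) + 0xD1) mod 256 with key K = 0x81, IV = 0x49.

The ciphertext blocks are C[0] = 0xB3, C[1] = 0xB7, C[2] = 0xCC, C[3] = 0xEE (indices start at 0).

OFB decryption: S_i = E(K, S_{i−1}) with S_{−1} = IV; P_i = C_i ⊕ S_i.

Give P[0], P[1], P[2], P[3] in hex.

P[0] = 0x2A, P[1] = 0x5E, P[2] = 0xF5, P[3] = 0x67

P[0]: S = E(K, 0x49) = 0x99; 0xB3 ⊕ 0x99 = 0x2A.
P[1]: S = E(K, 0x99) = 0xE9; 0xB7 ⊕ 0xE9 = 0x5E.
P[2]: S = E(K, 0xE9) = 0x39; 0xCC ⊕ 0x39 = 0xF5.
P[3]: S = E(K, 0x39) = 0x89; 0xEE ⊕ 0x89 = 0x67.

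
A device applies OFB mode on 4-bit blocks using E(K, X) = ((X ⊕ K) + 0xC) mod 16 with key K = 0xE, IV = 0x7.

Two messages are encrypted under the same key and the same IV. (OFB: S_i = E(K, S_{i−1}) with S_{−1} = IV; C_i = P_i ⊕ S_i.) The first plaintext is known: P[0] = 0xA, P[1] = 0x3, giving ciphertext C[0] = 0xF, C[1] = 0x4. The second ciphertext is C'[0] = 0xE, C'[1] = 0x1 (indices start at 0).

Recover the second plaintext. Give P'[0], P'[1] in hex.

P'[0] = 0xB, P'[1] = 0x6

In OFB with a reused IV, both messages share the same keystream S_i, so C_i ⊕ C'_i = P_i ⊕ P'_i and thus P'_i = P_i ⊕ C_i ⊕ C'_i.
P'[0]: 0xA ⊕ 0xF ⊕ 0xE = 0xB.
P'[1]: 0x3 ⊕ 0x4 ⊕ 0x1 = 0x6.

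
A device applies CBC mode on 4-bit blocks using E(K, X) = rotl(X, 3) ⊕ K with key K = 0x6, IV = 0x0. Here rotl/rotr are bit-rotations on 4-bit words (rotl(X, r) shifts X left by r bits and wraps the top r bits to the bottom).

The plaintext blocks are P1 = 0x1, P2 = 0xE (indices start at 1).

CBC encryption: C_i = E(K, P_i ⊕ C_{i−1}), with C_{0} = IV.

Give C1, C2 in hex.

C1 = 0xE, C2 = 0x6

C1: P1 ⊕ 0x0 = 0x1; E(K, 0x1) = 0xE.
C2: P2 ⊕ 0xE = 0x0; E(K, 0x0) = 0x6.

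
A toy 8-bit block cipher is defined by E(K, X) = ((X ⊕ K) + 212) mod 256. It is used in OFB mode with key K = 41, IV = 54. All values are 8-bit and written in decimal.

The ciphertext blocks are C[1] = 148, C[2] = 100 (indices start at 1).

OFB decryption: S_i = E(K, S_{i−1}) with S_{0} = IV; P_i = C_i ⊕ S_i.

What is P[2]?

P[2] = 202

P[1]: S = E(K, 54) = 243; 148 ⊕ 243 = 103.
P[2]: S = E(K, 243) = 174; 100 ⊕ 174 = 202.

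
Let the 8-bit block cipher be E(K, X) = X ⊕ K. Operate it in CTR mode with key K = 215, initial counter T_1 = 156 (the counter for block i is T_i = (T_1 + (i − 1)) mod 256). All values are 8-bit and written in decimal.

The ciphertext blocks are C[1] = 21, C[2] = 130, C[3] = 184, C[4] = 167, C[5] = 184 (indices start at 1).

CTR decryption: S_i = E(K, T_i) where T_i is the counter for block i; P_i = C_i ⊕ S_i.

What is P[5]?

P[5] = 207

P[5]: T = 160, S = E(K, T) = 119; 184 ⊕ 119 = 207.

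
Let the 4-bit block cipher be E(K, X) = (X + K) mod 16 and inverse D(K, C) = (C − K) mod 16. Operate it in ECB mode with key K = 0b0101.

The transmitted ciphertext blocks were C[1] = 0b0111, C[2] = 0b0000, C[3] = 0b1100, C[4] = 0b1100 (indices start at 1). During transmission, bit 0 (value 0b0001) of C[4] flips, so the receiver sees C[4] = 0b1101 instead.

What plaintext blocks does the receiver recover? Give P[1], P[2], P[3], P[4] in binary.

P[1] = 0b0010, P[2] = 0b1011, P[3] = 0b0111, P[4] = 0b1000

ECB decryption: P_i = D(K, C_i).
Only C[4] changed, to 0b1101. In ECB, a change in C_i affects only P_i. Decrypting the received ciphertext:
P[1]: D(K, 0b0111) = 0b0010.
P[2]: D(K, 0b0000) = 0b1011.
P[3]: D(K, 0b1100) = 0b0111.
P[4]: D(K, 0b1101) = 0b1000.
Blocks that differ from the original plaintext: P[4].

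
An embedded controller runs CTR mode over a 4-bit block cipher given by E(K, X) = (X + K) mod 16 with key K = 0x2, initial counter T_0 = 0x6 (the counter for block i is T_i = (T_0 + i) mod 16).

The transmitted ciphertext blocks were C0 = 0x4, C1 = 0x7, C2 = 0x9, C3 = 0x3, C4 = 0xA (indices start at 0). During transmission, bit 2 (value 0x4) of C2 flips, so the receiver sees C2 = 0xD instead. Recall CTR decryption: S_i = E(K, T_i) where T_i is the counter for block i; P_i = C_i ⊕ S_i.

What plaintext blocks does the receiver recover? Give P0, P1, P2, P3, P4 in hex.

Only C2 changed, to 0xD. In CTR, a change in C_i flips the same bit in P_i only; the keystream is unaffected. Decrypting the received ciphertext:
P0: T = 0x6, S = E(K, T) = 0x8; 0x4 ⊕ 0x8 = 0xC.
P1: T = 0x7, S = E(K, T) = 0x9; 0x7 ⊕ 0x9 = 0xE.
P2: T = 0x8, S = E(K, T) = 0xA; 0xD ⊕ 0xA = 0x7.
P3: T = 0x9, S = E(K, T) = 0xB; 0x3 ⊕ 0xB = 0x8.
P4: T = 0xA, S = E(K, T) = 0xC; 0xA ⊕ 0xC = 0x6.
Blocks that differ from the original plaintext: P2.

P0 = 0xC, P1 = 0xE, P2 = 0x7, P3 = 0x8, P4 = 0x6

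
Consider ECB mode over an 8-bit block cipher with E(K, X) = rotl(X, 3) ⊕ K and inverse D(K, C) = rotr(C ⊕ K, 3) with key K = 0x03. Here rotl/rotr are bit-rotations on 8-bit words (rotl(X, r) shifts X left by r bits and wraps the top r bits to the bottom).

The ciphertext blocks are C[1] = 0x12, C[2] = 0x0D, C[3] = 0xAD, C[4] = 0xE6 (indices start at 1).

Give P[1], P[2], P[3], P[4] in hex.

ECB decryption: P_i = D(K, C_i).
P[1]: D(K, 0x12) = 0x22.
P[2]: D(K, 0x0D) = 0xC1.
P[3]: D(K, 0xAD) = 0xD5.
P[4]: D(K, 0xE6) = 0xBC.

P[1] = 0x22, P[2] = 0xC1, P[3] = 0xD5, P[4] = 0xBC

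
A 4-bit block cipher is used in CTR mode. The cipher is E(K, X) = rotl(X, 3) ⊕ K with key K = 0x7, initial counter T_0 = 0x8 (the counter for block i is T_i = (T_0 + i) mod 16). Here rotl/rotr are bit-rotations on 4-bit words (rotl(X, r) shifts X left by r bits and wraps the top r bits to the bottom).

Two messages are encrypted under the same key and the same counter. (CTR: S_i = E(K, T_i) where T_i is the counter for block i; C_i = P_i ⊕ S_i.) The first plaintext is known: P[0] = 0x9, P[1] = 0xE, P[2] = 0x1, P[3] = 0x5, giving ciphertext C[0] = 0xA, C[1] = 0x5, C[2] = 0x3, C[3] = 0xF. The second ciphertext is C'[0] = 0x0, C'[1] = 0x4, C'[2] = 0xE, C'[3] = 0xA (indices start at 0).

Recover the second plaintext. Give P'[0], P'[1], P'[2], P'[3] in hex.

In CTR with a reused counter, both messages share the same keystream S_i, so C_i ⊕ C'_i = P_i ⊕ P'_i and thus P'_i = P_i ⊕ C_i ⊕ C'_i.
P'[0]: 0x9 ⊕ 0xA ⊕ 0x0 = 0x3.
P'[1]: 0xE ⊕ 0x5 ⊕ 0x4 = 0xF.
P'[2]: 0x1 ⊕ 0x3 ⊕ 0xE = 0xC.
P'[3]: 0x5 ⊕ 0xF ⊕ 0xA = 0x0.

P'[0] = 0x3, P'[1] = 0xF, P'[2] = 0xC, P'[3] = 0x0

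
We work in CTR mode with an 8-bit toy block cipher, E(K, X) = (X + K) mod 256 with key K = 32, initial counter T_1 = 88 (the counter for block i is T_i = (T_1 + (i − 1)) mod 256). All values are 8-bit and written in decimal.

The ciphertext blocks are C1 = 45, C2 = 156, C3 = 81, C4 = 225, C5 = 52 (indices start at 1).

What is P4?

CTR decryption: S_i = E(K, T_i) where T_i is the counter for block i; P_i = C_i ⊕ S_i.
P4: T = 91, S = E(K, T) = 123; 225 ⊕ 123 = 154.

P4 = 154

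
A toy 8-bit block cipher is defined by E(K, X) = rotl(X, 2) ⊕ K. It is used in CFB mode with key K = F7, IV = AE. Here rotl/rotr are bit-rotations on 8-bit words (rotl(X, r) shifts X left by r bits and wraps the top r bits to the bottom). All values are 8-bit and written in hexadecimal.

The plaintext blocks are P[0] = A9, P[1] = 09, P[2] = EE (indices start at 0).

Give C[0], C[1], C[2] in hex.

C[0] = E4, C[1] = 6D, C[2] = AC

CFB encryption: C_i = P_i ⊕ E(K, C_{i−1}), with C_{−1} = IV.
C[0]: E(K, AE) = 4D; A9 ⊕ 4D = E4.
C[1]: E(K, E4) = 64; 09 ⊕ 64 = 6D.
C[2]: E(K, 6D) = 42; EE ⊕ 42 = AC.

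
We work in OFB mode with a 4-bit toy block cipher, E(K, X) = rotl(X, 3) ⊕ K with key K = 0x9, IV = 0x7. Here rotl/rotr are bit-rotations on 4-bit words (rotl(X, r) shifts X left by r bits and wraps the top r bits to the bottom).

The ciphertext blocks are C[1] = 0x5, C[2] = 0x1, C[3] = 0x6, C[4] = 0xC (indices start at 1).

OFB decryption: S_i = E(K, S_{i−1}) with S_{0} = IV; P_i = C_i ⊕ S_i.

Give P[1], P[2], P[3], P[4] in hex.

P[1]: S = E(K, 0x7) = 0x2; 0x5 ⊕ 0x2 = 0x7.
P[2]: S = E(K, 0x2) = 0x8; 0x1 ⊕ 0x8 = 0x9.
P[3]: S = E(K, 0x8) = 0xD; 0x6 ⊕ 0xD = 0xB.
P[4]: S = E(K, 0xD) = 0x7; 0xC ⊕ 0x7 = 0xB.

P[1] = 0x7, P[2] = 0x9, P[3] = 0xB, P[4] = 0xB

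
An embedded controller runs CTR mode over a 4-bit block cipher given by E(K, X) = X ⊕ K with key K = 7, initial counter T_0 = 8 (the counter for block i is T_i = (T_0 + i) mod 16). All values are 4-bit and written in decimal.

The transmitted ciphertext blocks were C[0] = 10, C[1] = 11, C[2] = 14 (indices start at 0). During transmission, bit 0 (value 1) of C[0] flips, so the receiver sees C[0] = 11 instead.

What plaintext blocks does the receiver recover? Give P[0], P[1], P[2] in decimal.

CTR decryption: S_i = E(K, T_i) where T_i is the counter for block i; P_i = C_i ⊕ S_i.
Only C[0] changed, to 11. In CTR, a change in C_i flips the same bit in P_i only; the keystream is unaffected. Decrypting the received ciphertext:
P[0]: T = 8, S = E(K, T) = 15; 11 ⊕ 15 = 4.
P[1]: T = 9, S = E(K, T) = 14; 11 ⊕ 14 = 5.
P[2]: T = 10, S = E(K, T) = 13; 14 ⊕ 13 = 3.
Blocks that differ from the original plaintext: P[0].

P[0] = 4, P[1] = 5, P[2] = 3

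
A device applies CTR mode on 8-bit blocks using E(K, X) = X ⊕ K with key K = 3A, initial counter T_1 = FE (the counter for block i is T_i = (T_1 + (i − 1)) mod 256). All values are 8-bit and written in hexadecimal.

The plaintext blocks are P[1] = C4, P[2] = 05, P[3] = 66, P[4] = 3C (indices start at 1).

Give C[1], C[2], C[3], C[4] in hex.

CTR encryption: S_i = E(K, T_i) where T_i is the counter for block i; C_i = P_i ⊕ S_i.
C[1]: T = FE, S = E(K, T) = C4; C4 ⊕ C4 = 00.
C[2]: T = FF, S = E(K, T) = C5; 05 ⊕ C5 = C0.
C[3]: T = 00, S = E(K, T) = 3A; 66 ⊕ 3A = 5C.
C[4]: T = 01, S = E(K, T) = 3B; 3C ⊕ 3B = 07.

C[1] = 00, C[2] = C0, C[3] = 5C, C[4] = 07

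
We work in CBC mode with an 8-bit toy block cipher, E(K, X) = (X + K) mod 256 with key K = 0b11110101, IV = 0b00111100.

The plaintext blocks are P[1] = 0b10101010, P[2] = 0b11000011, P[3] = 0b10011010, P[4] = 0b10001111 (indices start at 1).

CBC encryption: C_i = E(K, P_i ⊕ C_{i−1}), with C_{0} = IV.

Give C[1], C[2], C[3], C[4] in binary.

C[1] = 0b10001011, C[2] = 0b00111101, C[3] = 0b10011100, C[4] = 0b00001000

C[1]: P[1] ⊕ 0b00111100 = 0b10010110; E(K, 0b10010110) = 0b10001011.
C[2]: P[2] ⊕ 0b10001011 = 0b01001000; E(K, 0b01001000) = 0b00111101.
C[3]: P[3] ⊕ 0b00111101 = 0b10100111; E(K, 0b10100111) = 0b10011100.
C[4]: P[4] ⊕ 0b10011100 = 0b00010011; E(K, 0b00010011) = 0b00001000.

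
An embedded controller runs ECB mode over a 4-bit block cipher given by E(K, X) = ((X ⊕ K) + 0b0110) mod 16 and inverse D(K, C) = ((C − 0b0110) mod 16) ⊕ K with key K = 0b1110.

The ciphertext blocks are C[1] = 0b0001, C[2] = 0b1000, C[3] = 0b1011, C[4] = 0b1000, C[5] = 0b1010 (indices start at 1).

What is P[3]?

P[3] = 0b1011

ECB decryption: P_i = D(K, C_i).
P[3]: D(K, 0b1011) = 0b1011.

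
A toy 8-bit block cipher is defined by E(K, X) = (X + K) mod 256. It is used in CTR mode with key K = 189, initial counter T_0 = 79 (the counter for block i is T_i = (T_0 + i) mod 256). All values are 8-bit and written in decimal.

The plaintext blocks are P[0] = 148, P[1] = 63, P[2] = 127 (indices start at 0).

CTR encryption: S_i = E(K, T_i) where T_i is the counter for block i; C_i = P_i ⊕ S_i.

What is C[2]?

C[2] = 113

C[0]: T = 79, S = E(K, T) = 12; 148 ⊕ 12 = 152.
C[1]: T = 80, S = E(K, T) = 13; 63 ⊕ 13 = 50.
C[2]: T = 81, S = E(K, T) = 14; 127 ⊕ 14 = 113.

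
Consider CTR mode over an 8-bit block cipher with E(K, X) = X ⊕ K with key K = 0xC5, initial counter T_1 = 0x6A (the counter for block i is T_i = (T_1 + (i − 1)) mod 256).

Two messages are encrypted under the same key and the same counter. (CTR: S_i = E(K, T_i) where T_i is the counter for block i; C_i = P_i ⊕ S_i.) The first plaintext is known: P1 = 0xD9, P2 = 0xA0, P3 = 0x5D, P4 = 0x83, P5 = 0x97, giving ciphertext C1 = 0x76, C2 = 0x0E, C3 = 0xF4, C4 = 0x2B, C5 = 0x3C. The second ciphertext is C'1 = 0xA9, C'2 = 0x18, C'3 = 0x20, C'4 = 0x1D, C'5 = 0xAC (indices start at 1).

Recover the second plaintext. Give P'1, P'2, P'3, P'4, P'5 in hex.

In CTR with a reused counter, both messages share the same keystream S_i, so C_i ⊕ C'_i = P_i ⊕ P'_i and thus P'_i = P_i ⊕ C_i ⊕ C'_i.
P'1: 0xD9 ⊕ 0x76 ⊕ 0xA9 = 0x06.
P'2: 0xA0 ⊕ 0x0E ⊕ 0x18 = 0xB6.
P'3: 0x5D ⊕ 0xF4 ⊕ 0x20 = 0x89.
P'4: 0x83 ⊕ 0x2B ⊕ 0x1D = 0xB5.
P'5: 0x97 ⊕ 0x3C ⊕ 0xAC = 0x07.

P'1 = 0x06, P'2 = 0xB6, P'3 = 0x89, P'4 = 0xB5, P'5 = 0x07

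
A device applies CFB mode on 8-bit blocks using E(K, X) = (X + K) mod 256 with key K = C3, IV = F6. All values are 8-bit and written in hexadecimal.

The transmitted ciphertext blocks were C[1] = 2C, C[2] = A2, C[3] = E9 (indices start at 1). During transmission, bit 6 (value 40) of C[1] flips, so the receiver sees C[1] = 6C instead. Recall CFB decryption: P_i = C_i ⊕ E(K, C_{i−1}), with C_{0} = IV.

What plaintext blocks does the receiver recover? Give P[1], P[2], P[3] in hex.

P[1] = D5, P[2] = 8D, P[3] = 8C

Only C[1] changed, to 6C. In CFB, a change in C_i flips the same bit in P_i and garbles P_{i+1}. Decrypting the received ciphertext:
P[1]: E(K, F6) = B9; 6C ⊕ B9 = D5.
P[2]: E(K, 6C) = 2F; A2 ⊕ 2F = 8D.
P[3]: E(K, A2) = 65; E9 ⊕ 65 = 8C.
Blocks that differ from the original plaintext: P[1], P[2].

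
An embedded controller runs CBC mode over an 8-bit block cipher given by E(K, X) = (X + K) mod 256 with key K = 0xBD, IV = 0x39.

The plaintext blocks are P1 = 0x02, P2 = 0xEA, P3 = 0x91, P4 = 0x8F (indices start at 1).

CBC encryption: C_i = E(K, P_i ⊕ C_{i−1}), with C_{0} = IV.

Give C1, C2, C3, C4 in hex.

C1 = 0xF8, C2 = 0xCF, C3 = 0x1B, C4 = 0x51

C1: P1 ⊕ 0x39 = 0x3B; E(K, 0x3B) = 0xF8.
C2: P2 ⊕ 0xF8 = 0x12; E(K, 0x12) = 0xCF.
C3: P3 ⊕ 0xCF = 0x5E; E(K, 0x5E) = 0x1B.
C4: P4 ⊕ 0x1B = 0x94; E(K, 0x94) = 0x51.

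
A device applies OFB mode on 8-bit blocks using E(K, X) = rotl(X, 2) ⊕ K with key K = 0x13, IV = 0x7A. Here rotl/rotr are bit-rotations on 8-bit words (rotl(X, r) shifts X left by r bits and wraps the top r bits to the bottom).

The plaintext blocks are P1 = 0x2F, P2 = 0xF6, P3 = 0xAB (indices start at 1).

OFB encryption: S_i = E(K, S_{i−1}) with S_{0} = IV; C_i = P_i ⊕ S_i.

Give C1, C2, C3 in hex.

C1: S = E(K, 0x7A) = 0xFA; 0x2F ⊕ 0xFA = 0xD5.
C2: S = E(K, 0xFA) = 0xF8; 0xF6 ⊕ 0xF8 = 0x0E.
C3: S = E(K, 0xF8) = 0xF0; 0xAB ⊕ 0xF0 = 0x5B.

C1 = 0xD5, C2 = 0x0E, C3 = 0x5B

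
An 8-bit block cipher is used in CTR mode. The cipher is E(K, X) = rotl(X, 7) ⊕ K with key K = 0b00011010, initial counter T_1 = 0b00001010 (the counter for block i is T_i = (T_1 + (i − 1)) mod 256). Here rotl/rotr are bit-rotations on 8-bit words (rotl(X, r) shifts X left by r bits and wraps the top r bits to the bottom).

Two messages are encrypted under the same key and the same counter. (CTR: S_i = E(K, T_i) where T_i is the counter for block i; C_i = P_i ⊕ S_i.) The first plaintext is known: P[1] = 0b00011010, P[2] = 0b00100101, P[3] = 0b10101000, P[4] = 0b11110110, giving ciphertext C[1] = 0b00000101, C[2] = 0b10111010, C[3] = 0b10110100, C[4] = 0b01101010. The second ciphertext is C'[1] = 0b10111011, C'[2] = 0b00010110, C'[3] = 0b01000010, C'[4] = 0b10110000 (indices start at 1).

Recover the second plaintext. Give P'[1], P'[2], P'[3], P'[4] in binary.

In CTR with a reused counter, both messages share the same keystream S_i, so C_i ⊕ C'_i = P_i ⊕ P'_i and thus P'_i = P_i ⊕ C_i ⊕ C'_i.
P'[1]: 0b00011010 ⊕ 0b00000101 ⊕ 0b10111011 = 0b10100100.
P'[2]: 0b00100101 ⊕ 0b10111010 ⊕ 0b00010110 = 0b10001001.
P'[3]: 0b10101000 ⊕ 0b10110100 ⊕ 0b01000010 = 0b01011110.
P'[4]: 0b11110110 ⊕ 0b01101010 ⊕ 0b10110000 = 0b00101100.

P'[1] = 0b10100100, P'[2] = 0b10001001, P'[3] = 0b01011110, P'[4] = 0b00101100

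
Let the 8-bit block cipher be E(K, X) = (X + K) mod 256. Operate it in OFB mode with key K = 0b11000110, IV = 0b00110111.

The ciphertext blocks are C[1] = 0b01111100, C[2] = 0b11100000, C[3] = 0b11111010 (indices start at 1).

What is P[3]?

P[3] = 0b01110011

OFB decryption: S_i = E(K, S_{i−1}) with S_{0} = IV; P_i = C_i ⊕ S_i.
P[1]: S = E(K, 0b00110111) = 0b11111101; 0b01111100 ⊕ 0b11111101 = 0b10000001.
P[2]: S = E(K, 0b11111101) = 0b11000011; 0b11100000 ⊕ 0b11000011 = 0b00100011.
P[3]: S = E(K, 0b11000011) = 0b10001001; 0b11111010 ⊕ 0b10001001 = 0b01110011.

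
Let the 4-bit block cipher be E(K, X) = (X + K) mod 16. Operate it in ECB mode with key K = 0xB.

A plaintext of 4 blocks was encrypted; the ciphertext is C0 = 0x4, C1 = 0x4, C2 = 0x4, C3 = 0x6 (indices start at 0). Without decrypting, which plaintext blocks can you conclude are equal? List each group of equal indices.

ECB encrypts each block independently with the same key, so equal ciphertext blocks imply equal plaintext blocks.
C0 = C1 = C2 = 0x4, so P0 = P1 = P2.

P0 = P1 = P2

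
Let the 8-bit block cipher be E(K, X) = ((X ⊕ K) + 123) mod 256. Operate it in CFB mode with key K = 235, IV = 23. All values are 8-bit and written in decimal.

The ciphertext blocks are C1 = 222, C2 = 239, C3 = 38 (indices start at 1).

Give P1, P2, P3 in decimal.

P1 = 169, P2 = 95, P3 = 89

CFB decryption: P_i = C_i ⊕ E(K, C_{i−1}), with C_{0} = IV.
P1: E(K, 23) = 119; 222 ⊕ 119 = 169.
P2: E(K, 222) = 176; 239 ⊕ 176 = 95.
P3: E(K, 239) = 127; 38 ⊕ 127 = 89.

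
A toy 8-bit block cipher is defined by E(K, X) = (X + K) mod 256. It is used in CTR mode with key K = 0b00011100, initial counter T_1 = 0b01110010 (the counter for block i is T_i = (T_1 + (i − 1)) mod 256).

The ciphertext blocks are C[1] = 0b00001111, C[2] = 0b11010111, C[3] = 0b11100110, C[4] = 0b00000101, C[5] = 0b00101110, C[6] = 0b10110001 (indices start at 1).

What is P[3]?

CTR decryption: S_i = E(K, T_i) where T_i is the counter for block i; P_i = C_i ⊕ S_i.
P[3]: T = 0b01110100, S = E(K, T) = 0b10010000; 0b11100110 ⊕ 0b10010000 = 0b01110110.

P[3] = 0b01110110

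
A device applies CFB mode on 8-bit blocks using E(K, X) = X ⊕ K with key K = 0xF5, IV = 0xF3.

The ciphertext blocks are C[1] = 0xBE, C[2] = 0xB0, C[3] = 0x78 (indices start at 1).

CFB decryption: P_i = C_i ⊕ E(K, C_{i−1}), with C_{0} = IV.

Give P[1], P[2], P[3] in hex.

P[1]: E(K, 0xF3) = 0x06; 0xBE ⊕ 0x06 = 0xB8.
P[2]: E(K, 0xBE) = 0x4B; 0xB0 ⊕ 0x4B = 0xFB.
P[3]: E(K, 0xB0) = 0x45; 0x78 ⊕ 0x45 = 0x3D.

P[1] = 0xB8, P[2] = 0xFB, P[3] = 0x3D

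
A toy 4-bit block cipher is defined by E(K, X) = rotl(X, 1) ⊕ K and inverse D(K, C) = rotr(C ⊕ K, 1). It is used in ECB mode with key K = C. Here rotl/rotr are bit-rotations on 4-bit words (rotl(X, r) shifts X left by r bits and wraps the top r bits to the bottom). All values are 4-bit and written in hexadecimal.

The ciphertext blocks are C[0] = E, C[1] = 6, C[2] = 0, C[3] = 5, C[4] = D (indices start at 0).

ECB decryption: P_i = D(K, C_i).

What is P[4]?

P[4]: D(K, D) = 8.

P[4] = 8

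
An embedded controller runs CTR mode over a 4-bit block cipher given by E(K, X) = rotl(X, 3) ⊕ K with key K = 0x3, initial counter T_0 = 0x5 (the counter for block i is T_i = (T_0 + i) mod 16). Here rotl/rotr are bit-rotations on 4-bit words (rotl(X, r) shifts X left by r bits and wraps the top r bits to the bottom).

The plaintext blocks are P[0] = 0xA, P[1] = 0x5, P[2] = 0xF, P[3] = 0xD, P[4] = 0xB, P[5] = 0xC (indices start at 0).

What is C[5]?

C[5] = 0xA

CTR encryption: S_i = E(K, T_i) where T_i is the counter for block i; C_i = P_i ⊕ S_i.
C[0]: T = 0x5, S = E(K, T) = 0x9; 0xA ⊕ 0x9 = 0x3.
C[1]: T = 0x6, S = E(K, T) = 0x0; 0x5 ⊕ 0x0 = 0x5.
C[2]: T = 0x7, S = E(K, T) = 0x8; 0xF ⊕ 0x8 = 0x7.
C[3]: T = 0x8, S = E(K, T) = 0x7; 0xD ⊕ 0x7 = 0xA.
C[4]: T = 0x9, S = E(K, T) = 0xF; 0xB ⊕ 0xF = 0x4.
C[5]: T = 0xA, S = E(K, T) = 0x6; 0xC ⊕ 0x6 = 0xA.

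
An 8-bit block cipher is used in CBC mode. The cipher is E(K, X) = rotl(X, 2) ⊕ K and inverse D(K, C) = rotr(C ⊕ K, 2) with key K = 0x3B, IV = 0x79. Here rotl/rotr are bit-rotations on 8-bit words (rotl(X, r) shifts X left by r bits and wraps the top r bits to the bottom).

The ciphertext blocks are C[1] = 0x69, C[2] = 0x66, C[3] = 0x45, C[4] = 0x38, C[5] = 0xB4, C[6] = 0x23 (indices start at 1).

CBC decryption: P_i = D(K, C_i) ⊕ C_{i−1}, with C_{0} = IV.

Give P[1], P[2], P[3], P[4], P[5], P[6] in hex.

P[1] = 0xED, P[2] = 0x3E, P[3] = 0xF9, P[4] = 0x85, P[5] = 0xDB, P[6] = 0xB2

P[1]: D(K, 0x69) = 0x94; 0x94 ⊕ 0x79 = 0xED.
P[2]: D(K, 0x66) = 0x57; 0x57 ⊕ 0x69 = 0x3E.
P[3]: D(K, 0x45) = 0x9F; 0x9F ⊕ 0x66 = 0xF9.
P[4]: D(K, 0x38) = 0xC0; 0xC0 ⊕ 0x45 = 0x85.
P[5]: D(K, 0xB4) = 0xE3; 0xE3 ⊕ 0x38 = 0xDB.
P[6]: D(K, 0x23) = 0x06; 0x06 ⊕ 0xB4 = 0xB2.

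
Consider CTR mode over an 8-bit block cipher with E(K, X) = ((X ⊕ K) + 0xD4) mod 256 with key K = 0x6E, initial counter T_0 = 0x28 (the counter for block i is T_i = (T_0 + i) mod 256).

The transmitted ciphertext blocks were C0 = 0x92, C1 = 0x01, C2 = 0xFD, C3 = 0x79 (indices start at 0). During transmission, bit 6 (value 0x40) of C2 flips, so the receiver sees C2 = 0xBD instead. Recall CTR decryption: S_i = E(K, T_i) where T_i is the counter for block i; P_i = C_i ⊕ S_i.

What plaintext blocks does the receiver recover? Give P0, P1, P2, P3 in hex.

Only C2 changed, to 0xBD. In CTR, a change in C_i flips the same bit in P_i only; the keystream is unaffected. Decrypting the received ciphertext:
P0: T = 0x28, S = E(K, T) = 0x1A; 0x92 ⊕ 0x1A = 0x88.
P1: T = 0x29, S = E(K, T) = 0x1B; 0x01 ⊕ 0x1B = 0x1A.
P2: T = 0x2A, S = E(K, T) = 0x18; 0xBD ⊕ 0x18 = 0xA5.
P3: T = 0x2B, S = E(K, T) = 0x19; 0x79 ⊕ 0x19 = 0x60.
Blocks that differ from the original plaintext: P2.

P0 = 0x88, P1 = 0x1A, P2 = 0xA5, P3 = 0x60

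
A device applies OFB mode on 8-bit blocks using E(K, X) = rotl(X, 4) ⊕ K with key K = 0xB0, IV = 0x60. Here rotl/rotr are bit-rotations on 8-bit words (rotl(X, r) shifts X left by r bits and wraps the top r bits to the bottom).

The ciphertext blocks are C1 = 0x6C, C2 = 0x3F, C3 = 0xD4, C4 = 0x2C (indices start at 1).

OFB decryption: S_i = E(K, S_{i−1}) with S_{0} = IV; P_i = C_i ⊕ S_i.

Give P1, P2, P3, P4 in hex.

P1: S = E(K, 0x60) = 0xB6; 0x6C ⊕ 0xB6 = 0xDA.
P2: S = E(K, 0xB6) = 0xDB; 0x3F ⊕ 0xDB = 0xE4.
P3: S = E(K, 0xDB) = 0x0D; 0xD4 ⊕ 0x0D = 0xD9.
P4: S = E(K, 0x0D) = 0x60; 0x2C ⊕ 0x60 = 0x4C.

P1 = 0xDA, P2 = 0xE4, P3 = 0xD9, P4 = 0x4C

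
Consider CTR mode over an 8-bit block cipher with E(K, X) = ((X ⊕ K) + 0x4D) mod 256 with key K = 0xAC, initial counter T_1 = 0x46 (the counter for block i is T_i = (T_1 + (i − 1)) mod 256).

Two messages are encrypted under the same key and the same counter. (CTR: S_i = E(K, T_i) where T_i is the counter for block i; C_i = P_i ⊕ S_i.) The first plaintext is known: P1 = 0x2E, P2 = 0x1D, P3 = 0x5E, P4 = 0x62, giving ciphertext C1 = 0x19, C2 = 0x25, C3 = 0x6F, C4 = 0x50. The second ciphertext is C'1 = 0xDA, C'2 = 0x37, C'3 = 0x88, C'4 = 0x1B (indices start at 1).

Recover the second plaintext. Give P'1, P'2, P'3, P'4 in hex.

In CTR with a reused counter, both messages share the same keystream S_i, so C_i ⊕ C'_i = P_i ⊕ P'_i and thus P'_i = P_i ⊕ C_i ⊕ C'_i.
P'1: 0x2E ⊕ 0x19 ⊕ 0xDA = 0xED.
P'2: 0x1D ⊕ 0x25 ⊕ 0x37 = 0x0F.
P'3: 0x5E ⊕ 0x6F ⊕ 0x88 = 0xB9.
P'4: 0x62 ⊕ 0x50 ⊕ 0x1B = 0x29.

P'1 = 0xED, P'2 = 0x0F, P'3 = 0xB9, P'4 = 0x29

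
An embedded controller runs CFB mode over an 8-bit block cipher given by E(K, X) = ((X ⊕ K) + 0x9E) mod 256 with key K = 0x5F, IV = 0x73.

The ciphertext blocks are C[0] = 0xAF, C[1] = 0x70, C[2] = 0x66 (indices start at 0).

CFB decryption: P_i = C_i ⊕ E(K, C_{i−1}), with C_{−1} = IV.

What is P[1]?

P[1]: E(K, 0xAF) = 0x8E; 0x70 ⊕ 0x8E = 0xFE.

P[1] = 0xFE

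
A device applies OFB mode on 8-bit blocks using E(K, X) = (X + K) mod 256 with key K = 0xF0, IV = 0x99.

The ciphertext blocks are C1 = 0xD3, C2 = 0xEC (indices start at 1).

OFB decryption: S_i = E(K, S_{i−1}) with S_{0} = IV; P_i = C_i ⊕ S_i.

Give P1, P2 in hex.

P1 = 0x5A, P2 = 0x95

P1: S = E(K, 0x99) = 0x89; 0xD3 ⊕ 0x89 = 0x5A.
P2: S = E(K, 0x89) = 0x79; 0xEC ⊕ 0x79 = 0x95.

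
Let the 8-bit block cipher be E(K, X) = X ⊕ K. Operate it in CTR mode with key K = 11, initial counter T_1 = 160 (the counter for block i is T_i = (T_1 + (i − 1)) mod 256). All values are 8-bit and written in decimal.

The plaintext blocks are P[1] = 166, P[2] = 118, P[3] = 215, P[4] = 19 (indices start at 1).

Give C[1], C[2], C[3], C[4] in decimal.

CTR encryption: S_i = E(K, T_i) where T_i is the counter for block i; C_i = P_i ⊕ S_i.
C[1]: T = 160, S = E(K, T) = 171; 166 ⊕ 171 = 13.
C[2]: T = 161, S = E(K, T) = 170; 118 ⊕ 170 = 220.
C[3]: T = 162, S = E(K, T) = 169; 215 ⊕ 169 = 126.
C[4]: T = 163, S = E(K, T) = 168; 19 ⊕ 168 = 187.

C[1] = 13, C[2] = 220, C[3] = 126, C[4] = 187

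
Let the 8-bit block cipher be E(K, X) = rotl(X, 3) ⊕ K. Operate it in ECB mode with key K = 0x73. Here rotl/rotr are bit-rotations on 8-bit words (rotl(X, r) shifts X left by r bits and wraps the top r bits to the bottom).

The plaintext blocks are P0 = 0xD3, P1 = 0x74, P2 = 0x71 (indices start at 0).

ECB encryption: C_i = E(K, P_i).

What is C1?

C1 = 0xD0

C1: E(K, 0x74) = 0xD0.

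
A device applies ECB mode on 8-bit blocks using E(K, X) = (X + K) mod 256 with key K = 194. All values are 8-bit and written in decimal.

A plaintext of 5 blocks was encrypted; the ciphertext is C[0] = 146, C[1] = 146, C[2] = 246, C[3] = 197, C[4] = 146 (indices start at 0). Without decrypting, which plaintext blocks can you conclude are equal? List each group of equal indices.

P[0] = P[1] = P[4]

ECB encrypts each block independently with the same key, so equal ciphertext blocks imply equal plaintext blocks.
C[0] = C[1] = C[4] = 146, so P[0] = P[1] = P[4].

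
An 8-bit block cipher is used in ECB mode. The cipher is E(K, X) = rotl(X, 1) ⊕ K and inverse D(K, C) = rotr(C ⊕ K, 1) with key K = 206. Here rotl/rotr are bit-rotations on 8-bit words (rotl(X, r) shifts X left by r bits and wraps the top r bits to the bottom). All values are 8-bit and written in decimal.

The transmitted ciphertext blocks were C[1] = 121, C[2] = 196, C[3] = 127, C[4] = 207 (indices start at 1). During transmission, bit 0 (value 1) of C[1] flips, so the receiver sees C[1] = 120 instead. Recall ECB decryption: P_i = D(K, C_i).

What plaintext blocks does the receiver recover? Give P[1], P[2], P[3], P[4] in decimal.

P[1] = 91, P[2] = 5, P[3] = 216, P[4] = 128

Only C[1] changed, to 120. In ECB, a change in C_i affects only P_i. Decrypting the received ciphertext:
P[1]: D(K, 120) = 91.
P[2]: D(K, 196) = 5.
P[3]: D(K, 127) = 216.
P[4]: D(K, 207) = 128.
Blocks that differ from the original plaintext: P[1].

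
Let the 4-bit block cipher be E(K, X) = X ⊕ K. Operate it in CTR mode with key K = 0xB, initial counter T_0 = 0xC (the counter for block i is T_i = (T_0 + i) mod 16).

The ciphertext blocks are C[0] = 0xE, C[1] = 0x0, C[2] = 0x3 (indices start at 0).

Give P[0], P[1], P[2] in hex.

CTR decryption: S_i = E(K, T_i) where T_i is the counter for block i; P_i = C_i ⊕ S_i.
P[0]: T = 0xC, S = E(K, T) = 0x7; 0xE ⊕ 0x7 = 0x9.
P[1]: T = 0xD, S = E(K, T) = 0x6; 0x0 ⊕ 0x6 = 0x6.
P[2]: T = 0xE, S = E(K, T) = 0x5; 0x3 ⊕ 0x5 = 0x6.

P[0] = 0x9, P[1] = 0x6, P[2] = 0x6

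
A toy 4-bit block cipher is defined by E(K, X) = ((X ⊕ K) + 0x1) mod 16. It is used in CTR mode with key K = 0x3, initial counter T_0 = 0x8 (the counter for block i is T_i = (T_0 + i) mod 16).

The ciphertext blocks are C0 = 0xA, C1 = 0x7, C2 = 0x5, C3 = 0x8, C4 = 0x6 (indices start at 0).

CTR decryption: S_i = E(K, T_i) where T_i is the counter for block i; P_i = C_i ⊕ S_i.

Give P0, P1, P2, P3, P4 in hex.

P0 = 0x6, P1 = 0xC, P2 = 0xF, P3 = 0x1, P4 = 0x6

P0: T = 0x8, S = E(K, T) = 0xC; 0xA ⊕ 0xC = 0x6.
P1: T = 0x9, S = E(K, T) = 0xB; 0x7 ⊕ 0xB = 0xC.
P2: T = 0xA, S = E(K, T) = 0xA; 0x5 ⊕ 0xA = 0xF.
P3: T = 0xB, S = E(K, T) = 0x9; 0x8 ⊕ 0x9 = 0x1.
P4: T = 0xC, S = E(K, T) = 0x0; 0x6 ⊕ 0x0 = 0x6.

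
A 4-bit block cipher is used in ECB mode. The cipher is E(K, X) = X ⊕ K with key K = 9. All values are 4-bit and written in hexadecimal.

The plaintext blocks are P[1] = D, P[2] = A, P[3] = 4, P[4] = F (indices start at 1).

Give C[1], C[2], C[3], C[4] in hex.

C[1] = 4, C[2] = 3, C[3] = D, C[4] = 6

ECB encryption: C_i = E(K, P_i).
C[1]: E(K, D) = 4.
C[2]: E(K, A) = 3.
C[3]: E(K, 4) = D.
C[4]: E(K, F) = 6.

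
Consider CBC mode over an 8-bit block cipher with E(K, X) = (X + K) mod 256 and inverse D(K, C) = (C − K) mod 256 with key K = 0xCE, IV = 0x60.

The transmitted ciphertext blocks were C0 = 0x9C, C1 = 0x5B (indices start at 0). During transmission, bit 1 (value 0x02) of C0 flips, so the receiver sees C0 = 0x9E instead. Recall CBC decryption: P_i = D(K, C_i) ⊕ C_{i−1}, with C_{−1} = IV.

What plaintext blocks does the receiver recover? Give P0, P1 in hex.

P0 = 0xB0, P1 = 0x13

Only C0 changed, to 0x9E. In CBC, a change in C_i garbles P_i and flips the same bit in P_{i+1}. Decrypting the received ciphertext:
P0: D(K, 0x9E) = 0xD0; 0xD0 ⊕ 0x60 = 0xB0.
P1: D(K, 0x5B) = 0x8D; 0x8D ⊕ 0x9E = 0x13.
Blocks that differ from the original plaintext: P0, P1.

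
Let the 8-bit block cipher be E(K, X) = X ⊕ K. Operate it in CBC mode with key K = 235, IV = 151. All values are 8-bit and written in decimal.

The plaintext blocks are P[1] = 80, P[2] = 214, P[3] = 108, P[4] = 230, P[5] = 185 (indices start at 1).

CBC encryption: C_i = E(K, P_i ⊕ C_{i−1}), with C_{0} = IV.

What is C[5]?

C[1]: P[1] ⊕ 151 = 199; E(K, 199) = 44.
C[2]: P[2] ⊕ 44 = 250; E(K, 250) = 17.
C[3]: P[3] ⊕ 17 = 125; E(K, 125) = 150.
C[4]: P[4] ⊕ 150 = 112; E(K, 112) = 155.
C[5]: P[5] ⊕ 155 = 34; E(K, 34) = 201.

C[5] = 201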